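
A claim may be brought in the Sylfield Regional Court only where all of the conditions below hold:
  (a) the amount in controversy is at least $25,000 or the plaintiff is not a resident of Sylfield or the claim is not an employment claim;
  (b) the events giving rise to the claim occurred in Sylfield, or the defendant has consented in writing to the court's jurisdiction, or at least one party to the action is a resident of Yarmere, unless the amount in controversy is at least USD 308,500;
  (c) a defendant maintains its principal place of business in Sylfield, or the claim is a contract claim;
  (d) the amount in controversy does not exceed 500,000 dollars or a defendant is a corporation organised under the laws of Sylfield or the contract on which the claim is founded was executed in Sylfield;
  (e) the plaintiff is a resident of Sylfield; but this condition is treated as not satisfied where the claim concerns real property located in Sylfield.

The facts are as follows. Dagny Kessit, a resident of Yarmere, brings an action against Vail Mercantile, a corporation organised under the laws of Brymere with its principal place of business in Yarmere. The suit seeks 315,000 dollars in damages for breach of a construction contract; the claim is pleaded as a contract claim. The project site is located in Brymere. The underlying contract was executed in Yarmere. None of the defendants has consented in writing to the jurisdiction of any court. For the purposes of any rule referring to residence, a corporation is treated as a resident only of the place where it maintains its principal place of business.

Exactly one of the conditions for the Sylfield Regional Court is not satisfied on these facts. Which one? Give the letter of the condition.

The Sylfield Regional Court:
  (a) The amount in controversy is $315,000, which meets the $25,000 floor, so this disjunct is met. Met.
  (b) Dagny Kessit resides in Yarmere, so this disjunct is met. Satisfied.
  (c) The claim is a contract claim — that alternative is enough. Satisfied.
  (d) The amount in controversy is USD 315,000, within the $500,000 ceiling, which satisfies one of the alternatives. Met.
  (e) The plaintiff resides in Yarmere, not Sylfield. Fails.
Only condition (e) fails.

(e)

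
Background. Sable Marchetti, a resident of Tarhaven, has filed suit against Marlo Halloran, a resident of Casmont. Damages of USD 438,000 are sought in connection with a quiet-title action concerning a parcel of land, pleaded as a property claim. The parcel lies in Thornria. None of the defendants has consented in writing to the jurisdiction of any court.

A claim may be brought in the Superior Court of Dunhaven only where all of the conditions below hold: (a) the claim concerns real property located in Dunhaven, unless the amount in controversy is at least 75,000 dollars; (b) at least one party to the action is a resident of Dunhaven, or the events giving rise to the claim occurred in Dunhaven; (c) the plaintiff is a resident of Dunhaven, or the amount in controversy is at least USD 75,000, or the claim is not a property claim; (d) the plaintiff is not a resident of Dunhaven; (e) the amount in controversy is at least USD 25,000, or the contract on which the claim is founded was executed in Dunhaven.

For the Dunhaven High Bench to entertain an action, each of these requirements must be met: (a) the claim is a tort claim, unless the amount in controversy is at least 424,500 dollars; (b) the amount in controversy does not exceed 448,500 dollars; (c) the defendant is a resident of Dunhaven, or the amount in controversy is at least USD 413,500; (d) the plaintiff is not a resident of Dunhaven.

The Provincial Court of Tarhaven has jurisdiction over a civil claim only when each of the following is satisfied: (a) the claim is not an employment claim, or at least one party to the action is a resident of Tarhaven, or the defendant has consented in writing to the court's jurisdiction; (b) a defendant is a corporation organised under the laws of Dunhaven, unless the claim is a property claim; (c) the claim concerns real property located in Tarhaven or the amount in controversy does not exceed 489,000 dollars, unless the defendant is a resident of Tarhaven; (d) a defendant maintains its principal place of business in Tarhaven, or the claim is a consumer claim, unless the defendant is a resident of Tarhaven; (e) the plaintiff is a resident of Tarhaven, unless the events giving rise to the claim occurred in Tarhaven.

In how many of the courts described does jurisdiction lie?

1

The Superior Court of Dunhaven:
  (a) The property lies in Thornria, not Dunhaven. But the amount in controversy is 438,000 dollars, which meets the 75,000 dollars floor, and the 'unless' clause therefore excuses the requirement. Condition met.
  (b) No party resides in Dunhaven; the operative events occurred in Thornria, not Dunhaven — every alternative fails. Fails.
  (c) The amount in controversy is 438,000 dollars, which meets the USD 75,000 floor, which satisfies one of the alternatives. Satisfied.
  (d) The plaintiff resides in Tarhaven, which is not Dunhaven. Satisfied.
  (e) The amount in controversy is $438,000, which meets the USD 25,000 floor, so this disjunct is met. Satisfied.
  → At least one condition fails; no jurisdiction.
The Dunhaven High Bench:
  (a) The claim is a property claim, not a tort claim. However, the amount in controversy is USD 438,000, which meets the $424,500 floor, so the 'unless' proviso supplies this condition. Condition met.
  (b) The amount in controversy is 438,000 dollars, within the $448,500 ceiling. Condition met.
  (c) The amount in controversy is 438,000 dollars, which meets the 413,500 dollars floor, which satisfies one of the alternatives. Satisfied.
  (d) The plaintiff resides in Tarhaven, which is not Dunhaven. Satisfied.
  → All conditions met; jurisdiction exists.
The Provincial Court of Tarhaven:
  (a) The claim is a property claim, not an employment claim, which satisfies one of the alternatives. Condition met.
  (b) No defendant is a corporation. But the claim is a property claim, and the 'unless' clause therefore excuses the requirement. Satisfied.
  (c) The amount in controversy is $438,000, within the $489,000 ceiling — that alternative is enough. Met.
  (d) No defendant is a corporation; the claim is a property claim, not a consumer claim — no alternative holds. The proviso offers no rescue either, since the defendant resides in Casmont, not Tarhaven. Fails.
  (e) The plaintiff resides in Tarhaven. Satisfied.
  → At least one condition fails; no jurisdiction.
Courts with jurisdiction: the Dunhaven High Bench — 1 in total.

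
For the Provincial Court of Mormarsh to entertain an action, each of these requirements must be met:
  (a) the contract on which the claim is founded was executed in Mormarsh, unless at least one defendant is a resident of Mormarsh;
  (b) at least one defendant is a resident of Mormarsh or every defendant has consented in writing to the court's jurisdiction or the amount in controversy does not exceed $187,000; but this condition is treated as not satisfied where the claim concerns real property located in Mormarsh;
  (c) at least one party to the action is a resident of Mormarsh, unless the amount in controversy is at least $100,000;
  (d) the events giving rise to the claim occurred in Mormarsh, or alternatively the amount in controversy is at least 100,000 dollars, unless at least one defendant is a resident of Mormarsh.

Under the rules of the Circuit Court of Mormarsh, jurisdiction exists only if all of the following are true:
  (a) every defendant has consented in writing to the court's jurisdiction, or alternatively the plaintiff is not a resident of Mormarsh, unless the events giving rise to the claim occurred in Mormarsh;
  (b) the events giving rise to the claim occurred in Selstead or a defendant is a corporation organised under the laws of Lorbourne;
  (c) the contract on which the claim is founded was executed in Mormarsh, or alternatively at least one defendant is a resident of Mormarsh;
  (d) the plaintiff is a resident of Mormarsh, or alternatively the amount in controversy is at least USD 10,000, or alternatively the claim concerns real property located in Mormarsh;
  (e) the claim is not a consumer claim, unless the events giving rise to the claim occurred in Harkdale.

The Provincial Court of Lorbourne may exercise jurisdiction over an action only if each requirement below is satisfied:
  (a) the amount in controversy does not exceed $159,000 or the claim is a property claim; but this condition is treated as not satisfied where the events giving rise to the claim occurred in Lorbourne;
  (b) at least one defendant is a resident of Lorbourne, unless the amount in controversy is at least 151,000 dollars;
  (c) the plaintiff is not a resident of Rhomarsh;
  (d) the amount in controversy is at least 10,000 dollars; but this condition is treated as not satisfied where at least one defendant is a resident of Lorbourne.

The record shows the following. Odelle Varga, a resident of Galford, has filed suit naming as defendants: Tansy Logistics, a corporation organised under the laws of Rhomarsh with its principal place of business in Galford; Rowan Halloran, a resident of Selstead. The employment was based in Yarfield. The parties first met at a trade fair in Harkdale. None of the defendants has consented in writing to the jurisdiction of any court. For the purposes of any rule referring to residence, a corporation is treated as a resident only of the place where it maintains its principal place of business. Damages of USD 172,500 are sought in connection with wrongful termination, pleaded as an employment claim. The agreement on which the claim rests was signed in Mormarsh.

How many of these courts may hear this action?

1

The Provincial Court of Mormarsh:
  (a) The contract was executed in Mormarsh. Condition met.
  (b) The amount in controversy is $172,500, within the USD 187,000 ceiling, so this disjunct is met. The exception is not triggered, since the claim does not concern real property. Met.
  (c) No party resides in Mormarsh. But the amount in controversy is 172,500 dollars, which meets the 100,000 dollars floor, and the 'unless' clause therefore excuses the requirement. Satisfied.
  (d) The amount in controversy is USD 172,500, which meets the 100,000 dollars floor, so one alternative holds. Condition met.
  → All conditions met; jurisdiction exists.
The Circuit Court of Mormarsh:
  (a) The plaintiff resides in Galford, which is not Mormarsh, so one alternative holds. Satisfied.
  (b) The operative events occurred in Yarfield, not Selstead; the corporate defendant(s) are organised in Rhomarsh, not Lorbourne — none of the alternatives is met. Condition not met.
  (c) The contract was executed in Mormarsh, which satisfies one of the alternatives. Met.
  (d) The amount in controversy is 172,500 dollars, which meets the $10,000 floor, which satisfies one of the alternatives. Satisfied.
  (e) The claim is an employment claim, not a consumer claim. Condition met.
  → At least one condition fails; no jurisdiction.
The Provincial Court of Lorbourne:
  (a) The amount in controversy is USD 172,500, above the $159,000 ceiling; the claim is an employment claim, not a property claim — none of the alternatives is met. Fails.
  (b) No defendant resides in Lorbourne (they reside in Galford, Selstead). But the amount in controversy is 172,500 dollars, which meets the 151,000 dollars floor, and the 'unless' clause therefore excuses the requirement. Met.
  (c) The plaintiff resides in Galford, which is not Rhomarsh. Met.
  (d) The amount in controversy is 172,500 dollars, which meets the 10,000 dollars floor. The exception is not triggered, since no defendant resides in Lorbourne (they reside in Galford, Selstead). Satisfied.
  → No jurisdiction.
Courts with jurisdiction: the Provincial Court of Mormarsh — 1 in total.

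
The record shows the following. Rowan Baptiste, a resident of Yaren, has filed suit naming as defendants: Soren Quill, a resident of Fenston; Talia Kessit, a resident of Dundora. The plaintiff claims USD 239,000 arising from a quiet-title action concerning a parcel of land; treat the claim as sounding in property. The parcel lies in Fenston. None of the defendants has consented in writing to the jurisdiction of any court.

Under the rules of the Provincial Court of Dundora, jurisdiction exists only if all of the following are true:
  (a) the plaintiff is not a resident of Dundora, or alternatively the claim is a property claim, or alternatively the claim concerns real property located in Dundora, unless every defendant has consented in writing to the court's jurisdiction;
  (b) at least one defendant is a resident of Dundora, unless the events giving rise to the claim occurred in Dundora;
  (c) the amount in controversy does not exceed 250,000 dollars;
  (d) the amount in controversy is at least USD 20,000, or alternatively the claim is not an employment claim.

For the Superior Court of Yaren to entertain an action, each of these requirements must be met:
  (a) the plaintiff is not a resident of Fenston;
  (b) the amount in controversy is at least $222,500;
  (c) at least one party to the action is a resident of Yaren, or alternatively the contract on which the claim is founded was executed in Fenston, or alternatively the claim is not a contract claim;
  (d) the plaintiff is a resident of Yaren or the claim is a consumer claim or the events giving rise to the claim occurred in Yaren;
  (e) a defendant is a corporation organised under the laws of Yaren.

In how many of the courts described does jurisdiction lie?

The Provincial Court of Dundora:
  (a) The plaintiff resides in Yaren, which is not Dundora, so this disjunct is met. Satisfied.
  (b) Talia Kessit resides in Dundora. Condition met.
  (c) The amount in controversy is USD 239,000, within the $250,000 ceiling. Condition met.
  (d) The amount in controversy is 239,000 dollars, which meets the USD 20,000 floor, so this disjunct is met. Satisfied.
  → Every requirement is satisfied — jurisdiction.
The Superior Court of Yaren:
  (a) The plaintiff resides in Yaren, which is not Fenston. Condition met.
  (b) The amount in controversy is $239,000, which meets the 222,500 dollars floor. Condition met.
  (c) Rowan Baptiste resides in Yaren, which satisfies one of the alternatives. Condition met.
  (d) The plaintiff resides in Yaren — that alternative is enough. Satisfied.
  (e) No defendant is a corporation. Fails.
  → At least one condition fails; no jurisdiction.
Courts with jurisdiction: the Provincial Court of Dundora — 1 in total.

1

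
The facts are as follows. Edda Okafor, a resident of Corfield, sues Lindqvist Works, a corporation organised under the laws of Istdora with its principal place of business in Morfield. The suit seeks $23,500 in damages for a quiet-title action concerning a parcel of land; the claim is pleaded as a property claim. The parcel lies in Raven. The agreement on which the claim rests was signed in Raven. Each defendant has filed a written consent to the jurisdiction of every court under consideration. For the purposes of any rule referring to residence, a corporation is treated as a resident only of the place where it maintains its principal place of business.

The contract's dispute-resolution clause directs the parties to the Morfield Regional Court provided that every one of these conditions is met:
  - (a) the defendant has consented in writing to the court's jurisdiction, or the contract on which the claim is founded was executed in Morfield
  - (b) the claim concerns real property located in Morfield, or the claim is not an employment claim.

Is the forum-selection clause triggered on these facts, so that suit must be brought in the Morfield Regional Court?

Yes

The Morfield Regional Court:
  (a) Every defendant has filed written consent, so this disjunct is met. Condition met.
  (b) The claim is a property claim, not an employment claim, which satisfies one of the alternatives. Satisfied.
  → Forum clause is triggered.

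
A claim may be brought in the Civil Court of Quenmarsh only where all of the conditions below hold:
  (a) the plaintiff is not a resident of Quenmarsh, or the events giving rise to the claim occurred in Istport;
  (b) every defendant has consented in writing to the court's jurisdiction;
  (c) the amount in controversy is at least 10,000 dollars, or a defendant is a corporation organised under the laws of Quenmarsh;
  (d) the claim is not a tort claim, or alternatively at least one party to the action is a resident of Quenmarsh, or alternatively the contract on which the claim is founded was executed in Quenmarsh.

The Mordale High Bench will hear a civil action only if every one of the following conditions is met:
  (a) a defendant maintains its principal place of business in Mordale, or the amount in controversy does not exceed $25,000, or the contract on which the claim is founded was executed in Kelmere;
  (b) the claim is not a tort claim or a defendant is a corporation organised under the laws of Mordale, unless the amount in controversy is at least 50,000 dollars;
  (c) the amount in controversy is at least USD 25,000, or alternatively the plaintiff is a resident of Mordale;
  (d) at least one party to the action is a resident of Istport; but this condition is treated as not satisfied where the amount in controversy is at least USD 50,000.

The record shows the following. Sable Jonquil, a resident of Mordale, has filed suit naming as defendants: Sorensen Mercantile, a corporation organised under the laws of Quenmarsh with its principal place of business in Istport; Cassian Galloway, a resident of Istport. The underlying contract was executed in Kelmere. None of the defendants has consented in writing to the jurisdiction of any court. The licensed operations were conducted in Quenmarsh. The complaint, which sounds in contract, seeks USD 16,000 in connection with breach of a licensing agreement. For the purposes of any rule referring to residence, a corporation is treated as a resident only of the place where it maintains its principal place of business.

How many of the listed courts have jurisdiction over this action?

1

The Civil Court of Quenmarsh:
  (a) The plaintiff resides in Mordale, which is not Quenmarsh, which satisfies one of the alternatives. Condition met.
  (b) No such written consent has been filed. Condition not met.
  (c) The amount in controversy is USD 16,000, which meets the 10,000 dollars floor, which satisfies one of the alternatives. Condition met.
  (d) The claim is a contract claim, not a tort claim, so this disjunct is met. Condition met.
  → Not every requirement is met — no jurisdiction.
The Mordale High Bench:
  (a) The amount in controversy is $16,000, within the USD 25,000 ceiling — that alternative is enough. Condition met.
  (b) The claim is a contract claim, not a tort claim, so this disjunct is met. Condition met.
  (c) The plaintiff resides in Mordale — that alternative is enough. Satisfied.
  (d) Sorensen Mercantile resides in Istport. And the carve-out is inapplicable — the amount in controversy is $16,000, below the 50,000 dollars floor. Met.
  → All conditions met; jurisdiction exists.
Courts with jurisdiction: the Mordale High Bench — 1 in total.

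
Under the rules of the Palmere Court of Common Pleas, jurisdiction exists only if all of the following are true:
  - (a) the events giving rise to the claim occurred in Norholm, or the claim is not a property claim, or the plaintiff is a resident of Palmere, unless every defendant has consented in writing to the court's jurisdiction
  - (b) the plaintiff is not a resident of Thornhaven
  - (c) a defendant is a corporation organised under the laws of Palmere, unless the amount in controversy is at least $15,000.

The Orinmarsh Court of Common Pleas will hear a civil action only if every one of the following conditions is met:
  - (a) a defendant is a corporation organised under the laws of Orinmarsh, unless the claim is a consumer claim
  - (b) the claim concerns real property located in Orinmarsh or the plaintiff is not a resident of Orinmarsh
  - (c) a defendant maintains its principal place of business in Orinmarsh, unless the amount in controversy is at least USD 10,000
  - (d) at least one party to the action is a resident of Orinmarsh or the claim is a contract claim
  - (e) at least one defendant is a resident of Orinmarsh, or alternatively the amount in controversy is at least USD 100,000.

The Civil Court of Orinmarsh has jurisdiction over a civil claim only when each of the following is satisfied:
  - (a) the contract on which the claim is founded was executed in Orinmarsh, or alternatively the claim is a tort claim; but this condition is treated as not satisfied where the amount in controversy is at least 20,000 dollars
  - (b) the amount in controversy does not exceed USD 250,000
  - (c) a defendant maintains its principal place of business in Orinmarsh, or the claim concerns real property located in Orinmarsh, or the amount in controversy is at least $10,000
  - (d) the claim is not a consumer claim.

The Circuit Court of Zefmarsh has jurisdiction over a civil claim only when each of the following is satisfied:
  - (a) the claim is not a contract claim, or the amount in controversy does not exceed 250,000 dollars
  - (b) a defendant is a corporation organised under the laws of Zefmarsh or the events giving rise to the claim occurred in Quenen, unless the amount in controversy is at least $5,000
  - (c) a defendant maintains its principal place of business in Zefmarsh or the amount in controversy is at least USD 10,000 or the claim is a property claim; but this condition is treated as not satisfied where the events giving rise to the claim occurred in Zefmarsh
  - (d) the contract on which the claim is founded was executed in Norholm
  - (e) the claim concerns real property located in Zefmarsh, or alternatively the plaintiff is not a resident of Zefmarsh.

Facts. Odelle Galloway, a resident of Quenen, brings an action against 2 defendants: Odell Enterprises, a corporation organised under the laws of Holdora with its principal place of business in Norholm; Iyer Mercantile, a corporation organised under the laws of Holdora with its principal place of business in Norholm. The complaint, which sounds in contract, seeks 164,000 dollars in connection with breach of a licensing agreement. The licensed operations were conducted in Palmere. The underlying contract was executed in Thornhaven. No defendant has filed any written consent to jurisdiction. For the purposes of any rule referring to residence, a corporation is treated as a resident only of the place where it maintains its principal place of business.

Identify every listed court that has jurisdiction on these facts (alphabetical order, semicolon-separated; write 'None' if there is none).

the Palmere Court of Common Pleas

The Palmere Court of Common Pleas:
  (a) The claim is a contract claim, not a property claim, which satisfies one of the alternatives. Met.
  (b) The plaintiff resides in Quenen, which is not Thornhaven. Met.
  (c) The corporate defendant(s) are organised in Holdora, not Palmere. The proviso rescues it, though: the amount in controversy is USD 164,000, which meets the 15,000 dollars floor. Condition met.
  → The court has jurisdiction.
The Orinmarsh Court of Common Pleas:
  (a) The corporate defendant(s) are organised in Holdora, not Orinmarsh. Nor does the 'unless' clause help: the claim is a contract claim, not a consumer claim. Fails.
  (b) The plaintiff resides in Quenen, which is not Orinmarsh, so this disjunct is met. Condition met.
  (c) The corporate defendant(s) have their principal place of business in Norholm, not Orinmarsh. But the amount in controversy is USD 164,000, which meets the USD 10,000 floor, and the 'unless' clause therefore excuses the requirement. Met.
  (d) The claim is a contract claim — that alternative is enough. Condition met.
  (e) The amount in controversy is USD 164,000, which meets the USD 100,000 floor — that alternative is enough. Condition met.
  → At least one condition fails; no jurisdiction.
The Civil Court of Orinmarsh:
  (a) The contract was executed in Thornhaven, not Orinmarsh; the claim is a contract claim, not a tort claim — no alternative holds. Not met.
  (b) The amount in controversy is USD 164,000, within the USD 250,000 ceiling. Condition met.
  (c) The amount in controversy is 164,000 dollars, which meets the 10,000 dollars floor — that alternative is enough. Satisfied.
  (d) The claim is a contract claim, not a consumer claim. Condition met.
  → The court lacks jurisdiction.
The Circuit Court of Zefmarsh:
  (a) The amount in controversy is USD 164,000, within the $250,000 ceiling, so one alternative holds. Condition met.
  (b) The corporate defendant(s) are organised in Holdora, not Zefmarsh; the operative events occurred in Palmere, not Quenen — none of the alternatives is met. The proviso rescues it, though: the amount in controversy is 164,000 dollars, which meets the USD 5,000 floor. Met.
  (c) The amount in controversy is USD 164,000, which meets the USD 10,000 floor — that alternative is enough. The exception is not triggered, since the operative events occurred in Palmere, not Zefmarsh. Met.
  (d) The contract was executed in Thornhaven, not Norholm. Fails.
  (e) The plaintiff resides in Quenen, which is not Zefmarsh — that alternative is enough. Satisfied.
  → Not every requirement is met — no jurisdiction.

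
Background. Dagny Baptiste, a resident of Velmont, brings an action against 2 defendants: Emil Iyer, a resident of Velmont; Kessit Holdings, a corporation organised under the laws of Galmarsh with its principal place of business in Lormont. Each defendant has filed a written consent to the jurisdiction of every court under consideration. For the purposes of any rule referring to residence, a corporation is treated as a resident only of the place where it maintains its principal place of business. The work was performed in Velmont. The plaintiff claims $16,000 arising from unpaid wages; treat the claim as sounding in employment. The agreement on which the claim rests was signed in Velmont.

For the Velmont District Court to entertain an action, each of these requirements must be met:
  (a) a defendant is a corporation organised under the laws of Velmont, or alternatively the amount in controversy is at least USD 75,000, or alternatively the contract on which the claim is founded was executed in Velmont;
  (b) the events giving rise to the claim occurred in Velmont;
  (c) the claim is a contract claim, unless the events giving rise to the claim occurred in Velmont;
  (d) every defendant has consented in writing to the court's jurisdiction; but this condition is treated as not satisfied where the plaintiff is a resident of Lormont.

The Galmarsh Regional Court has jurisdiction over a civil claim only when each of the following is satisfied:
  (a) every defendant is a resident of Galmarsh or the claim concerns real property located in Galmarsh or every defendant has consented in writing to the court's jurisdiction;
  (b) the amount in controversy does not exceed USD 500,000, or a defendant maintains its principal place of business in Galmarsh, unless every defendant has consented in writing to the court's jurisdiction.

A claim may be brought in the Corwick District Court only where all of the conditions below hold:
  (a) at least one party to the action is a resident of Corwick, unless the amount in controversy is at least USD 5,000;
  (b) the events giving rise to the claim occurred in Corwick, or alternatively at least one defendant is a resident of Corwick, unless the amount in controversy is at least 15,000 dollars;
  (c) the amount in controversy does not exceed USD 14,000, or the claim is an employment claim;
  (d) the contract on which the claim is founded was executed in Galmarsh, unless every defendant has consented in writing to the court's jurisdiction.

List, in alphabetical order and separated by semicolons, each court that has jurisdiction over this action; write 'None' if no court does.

the Corwick District Court; the Galmarsh Regional Court; the Velmont District Court

The Velmont District Court:
  (a) The contract was executed in Velmont — that alternative is enough. Satisfied.
  (b) The operative events occurred in Velmont. Met.
  (c) The claim is an employment claim, not a contract claim. The proviso rescues it, though: the operative events occurred in Velmont. Condition met.
  (d) Every defendant has filed written consent. The carve-out does not apply: the plaintiff resides in Velmont, not Lormont. Condition met.
  → All conditions met; jurisdiction exists.
The Galmarsh Regional Court:
  (a) Every defendant has filed written consent, which satisfies one of the alternatives. Condition met.
  (b) The amount in controversy is USD 16,000, within the 500,000 dollars ceiling, so this disjunct is met. Met.
  → The court has jurisdiction.
The Corwick District Court:
  (a) No party resides in Corwick. However, the amount in controversy is USD 16,000, which meets the 5,000 dollars floor, so the 'unless' proviso supplies this condition. Met.
  (b) The operative events occurred in Velmont, not Corwick; no defendant resides in Corwick (they reside in Velmont, Lormont) — every alternative fails. The proviso rescues it, though: the amount in controversy is 16,000 dollars, which meets the $15,000 floor. Satisfied.
  (c) The claim is an employment claim, so this disjunct is met. Satisfied.
  (d) The contract was executed in Velmont, not Galmarsh. But every defendant has filed written consent, and the 'unless' clause therefore excuses the requirement. Met.
  → Every requirement is satisfied — jurisdiction.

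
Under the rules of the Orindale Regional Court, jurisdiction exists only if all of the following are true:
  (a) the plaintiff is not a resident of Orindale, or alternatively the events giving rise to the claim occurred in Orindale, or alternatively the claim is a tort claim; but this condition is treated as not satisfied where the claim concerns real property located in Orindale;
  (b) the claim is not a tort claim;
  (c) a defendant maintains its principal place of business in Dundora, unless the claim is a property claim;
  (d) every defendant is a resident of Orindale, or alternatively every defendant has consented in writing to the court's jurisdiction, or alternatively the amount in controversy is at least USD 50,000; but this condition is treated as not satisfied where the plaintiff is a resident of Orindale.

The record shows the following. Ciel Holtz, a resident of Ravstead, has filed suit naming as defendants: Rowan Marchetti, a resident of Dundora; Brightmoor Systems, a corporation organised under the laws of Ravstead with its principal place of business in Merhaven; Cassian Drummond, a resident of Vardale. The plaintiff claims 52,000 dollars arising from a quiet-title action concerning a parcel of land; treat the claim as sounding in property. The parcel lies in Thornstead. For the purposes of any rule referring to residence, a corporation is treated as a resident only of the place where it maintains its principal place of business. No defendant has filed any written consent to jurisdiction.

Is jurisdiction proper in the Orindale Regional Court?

The Orindale Regional Court:
  (a) The plaintiff resides in Ravstead, which is not Orindale, so one alternative holds. The exception is not triggered, since the property lies in Thornstead, not Orindale. Met.
  (b) The claim is a property claim, not a tort claim. Satisfied.
  (c) The corporate defendant(s) have their principal place of business in Merhaven, not Dundora. However, the claim is a property claim, so the 'unless' proviso supplies this condition. Met.
  (d) The amount in controversy is $52,000, which meets the 50,000 dollars floor, which satisfies one of the alternatives. The carve-out does not apply: the plaintiff resides in Ravstead, not Orindale. Satisfied.
  → All conditions met; jurisdiction exists.

Yes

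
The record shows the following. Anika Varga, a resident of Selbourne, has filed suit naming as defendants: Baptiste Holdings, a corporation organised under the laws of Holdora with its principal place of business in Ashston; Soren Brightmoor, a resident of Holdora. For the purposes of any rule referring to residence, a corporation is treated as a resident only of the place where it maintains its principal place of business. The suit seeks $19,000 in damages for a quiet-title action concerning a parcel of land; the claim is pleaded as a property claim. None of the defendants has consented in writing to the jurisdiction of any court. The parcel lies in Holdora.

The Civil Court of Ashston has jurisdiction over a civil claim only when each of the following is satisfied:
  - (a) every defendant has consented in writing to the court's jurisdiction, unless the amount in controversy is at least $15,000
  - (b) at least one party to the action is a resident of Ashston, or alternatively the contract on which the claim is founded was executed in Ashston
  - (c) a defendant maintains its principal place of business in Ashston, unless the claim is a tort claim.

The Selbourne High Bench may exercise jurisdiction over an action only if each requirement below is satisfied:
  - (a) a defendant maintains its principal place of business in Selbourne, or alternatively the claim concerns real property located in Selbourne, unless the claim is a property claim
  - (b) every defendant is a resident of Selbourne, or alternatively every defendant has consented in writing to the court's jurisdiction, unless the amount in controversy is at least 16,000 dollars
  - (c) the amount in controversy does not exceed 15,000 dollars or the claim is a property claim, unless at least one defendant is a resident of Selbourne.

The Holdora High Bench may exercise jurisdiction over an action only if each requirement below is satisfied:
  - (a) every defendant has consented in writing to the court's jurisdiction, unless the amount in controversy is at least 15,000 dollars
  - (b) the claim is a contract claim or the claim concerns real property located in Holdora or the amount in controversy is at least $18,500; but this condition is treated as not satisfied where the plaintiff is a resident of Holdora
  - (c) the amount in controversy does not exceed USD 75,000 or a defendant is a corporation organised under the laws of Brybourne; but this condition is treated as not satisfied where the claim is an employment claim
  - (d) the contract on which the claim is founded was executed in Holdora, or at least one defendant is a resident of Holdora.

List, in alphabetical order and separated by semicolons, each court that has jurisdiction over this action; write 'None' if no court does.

the Civil Court of Ashston; the Holdora High Bench; the Selbourne High Bench

The Civil Court of Ashston:
  (a) No such written consent has been filed. The proviso rescues it, though: the amount in controversy is 19,000 dollars, which meets the $15,000 floor. Condition met.
  (b) Baptiste Holdings resides in Ashston, so one alternative holds. Met.
  (c) Baptiste Holdings has its principal place of business in Ashston. Satisfied.
  → Every requirement is satisfied — jurisdiction.
The Selbourne High Bench:
  (a) The corporate defendant(s) have their principal place of business in Ashston, not Selbourne; the property lies in Holdora, not Selbourne — every alternative fails. But the claim is a property claim, and the 'unless' clause therefore excuses the requirement. Satisfied.
  (b) The defendants reside as follows — Baptiste Holdings in Ashston, Soren Brightmoor in Holdora — not all in Selbourne; no such written consent has been filed — no alternative holds. The proviso rescues it, though: the amount in controversy is 19,000 dollars, which meets the 16,000 dollars floor. Satisfied.
  (c) The claim is a property claim, so this disjunct is met. Satisfied.
  → The court has jurisdiction.
The Holdora High Bench:
  (a) No such written consent has been filed. However, the amount in controversy is USD 19,000, which meets the 15,000 dollars floor, so the 'unless' proviso supplies this condition. Condition met.
  (b) The property lies in Holdora, so one alternative holds. And the carve-out is inapplicable — the plaintiff resides in Selbourne, not Holdora. Condition met.
  (c) The amount in controversy is USD 19,000, within the USD 75,000 ceiling, so this disjunct is met. The carve-out does not apply: the claim is a property claim, not an employment claim. Satisfied.
  (d) Soren Brightmoor resides in Holdora — that alternative is enough. Condition met.
  → Jurisdiction lies.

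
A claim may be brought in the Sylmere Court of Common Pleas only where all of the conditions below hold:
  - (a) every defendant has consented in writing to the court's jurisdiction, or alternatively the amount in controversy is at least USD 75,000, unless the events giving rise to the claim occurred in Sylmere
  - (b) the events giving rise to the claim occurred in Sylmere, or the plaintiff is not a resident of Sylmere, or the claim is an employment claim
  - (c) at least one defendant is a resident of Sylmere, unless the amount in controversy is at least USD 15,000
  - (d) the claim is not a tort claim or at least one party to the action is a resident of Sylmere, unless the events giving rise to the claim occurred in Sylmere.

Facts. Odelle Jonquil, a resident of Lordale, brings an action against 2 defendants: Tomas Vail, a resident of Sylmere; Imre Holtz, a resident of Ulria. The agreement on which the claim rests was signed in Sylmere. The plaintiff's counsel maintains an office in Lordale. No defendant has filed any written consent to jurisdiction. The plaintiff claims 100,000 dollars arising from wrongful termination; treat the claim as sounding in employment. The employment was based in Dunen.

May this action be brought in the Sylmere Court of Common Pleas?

The Sylmere Court of Common Pleas:
  (a) The amount in controversy is USD 100,000, which meets the USD 75,000 floor, so one alternative holds. Met.
  (b) The plaintiff resides in Lordale, which is not Sylmere, so one alternative holds. Met.
  (c) Tomas Vail resides in Sylmere. Condition met.
  (d) The claim is an employment claim, not a tort claim, so this disjunct is met. Met.
  → The court has jurisdiction.

Yes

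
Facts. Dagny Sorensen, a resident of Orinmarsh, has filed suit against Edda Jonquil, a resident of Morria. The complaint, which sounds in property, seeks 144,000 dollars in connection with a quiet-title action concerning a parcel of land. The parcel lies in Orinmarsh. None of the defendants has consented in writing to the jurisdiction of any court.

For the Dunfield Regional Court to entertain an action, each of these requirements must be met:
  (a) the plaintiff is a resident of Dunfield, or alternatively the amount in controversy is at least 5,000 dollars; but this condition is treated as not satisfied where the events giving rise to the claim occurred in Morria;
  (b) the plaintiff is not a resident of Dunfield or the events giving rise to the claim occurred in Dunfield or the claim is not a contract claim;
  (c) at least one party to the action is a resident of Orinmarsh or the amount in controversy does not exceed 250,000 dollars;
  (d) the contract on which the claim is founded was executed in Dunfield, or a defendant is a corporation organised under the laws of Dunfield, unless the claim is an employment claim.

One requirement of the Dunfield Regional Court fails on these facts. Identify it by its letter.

(d)

The Dunfield Regional Court:
  (a) The amount in controversy is 144,000 dollars, which meets the $5,000 floor — that alternative is enough. The carve-out does not apply: the operative events occurred in Orinmarsh, not Morria. Met.
  (b) The plaintiff resides in Orinmarsh, which is not Dunfield, which satisfies one of the alternatives. Satisfied.
  (c) Dagny Sorensen resides in Orinmarsh, so this disjunct is met. Condition met.
  (d) No contract (and hence no place of execution) is alleged; no defendant is a corporation — none of the alternatives is met. And the claim is a property claim, not an employment claim, so the proviso does not save it. Fails.
Only condition (d) fails.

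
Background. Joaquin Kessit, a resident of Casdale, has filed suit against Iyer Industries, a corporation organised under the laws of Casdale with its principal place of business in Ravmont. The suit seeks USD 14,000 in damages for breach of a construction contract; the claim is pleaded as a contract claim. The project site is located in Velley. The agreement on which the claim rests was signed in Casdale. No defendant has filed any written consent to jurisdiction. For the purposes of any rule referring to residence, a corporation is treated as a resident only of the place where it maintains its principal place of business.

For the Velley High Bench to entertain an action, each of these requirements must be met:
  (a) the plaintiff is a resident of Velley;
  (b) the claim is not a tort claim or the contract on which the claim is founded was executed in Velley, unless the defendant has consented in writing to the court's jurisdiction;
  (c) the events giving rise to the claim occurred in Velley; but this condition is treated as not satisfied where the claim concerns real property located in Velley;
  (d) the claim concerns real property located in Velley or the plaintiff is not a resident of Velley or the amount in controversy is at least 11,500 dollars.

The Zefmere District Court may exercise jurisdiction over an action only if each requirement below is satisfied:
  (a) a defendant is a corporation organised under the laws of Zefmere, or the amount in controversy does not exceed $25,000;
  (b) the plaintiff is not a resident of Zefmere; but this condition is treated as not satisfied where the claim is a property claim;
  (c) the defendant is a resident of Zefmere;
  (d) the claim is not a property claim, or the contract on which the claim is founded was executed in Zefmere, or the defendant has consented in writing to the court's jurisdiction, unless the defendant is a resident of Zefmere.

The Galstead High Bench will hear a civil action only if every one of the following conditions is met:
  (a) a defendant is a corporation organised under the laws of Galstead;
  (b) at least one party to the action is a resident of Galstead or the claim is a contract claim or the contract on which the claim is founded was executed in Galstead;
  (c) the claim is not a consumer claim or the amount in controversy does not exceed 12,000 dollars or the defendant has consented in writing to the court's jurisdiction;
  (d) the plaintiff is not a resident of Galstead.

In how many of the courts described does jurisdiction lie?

0

The Velley High Bench:
  (a) The plaintiff resides in Casdale, not Velley. Not satisfied.
  (b) The claim is a contract claim, not a tort claim, so one alternative holds. Condition met.
  (c) The operative events occurred in Velley. And the carve-out is inapplicable — the claim does not concern real property. Condition met.
  (d) The plaintiff resides in Casdale, which is not Velley — that alternative is enough. Condition met.
  → Not every requirement is met — no jurisdiction.
The Zefmere District Court:
  (a) The amount in controversy is USD 14,000, within the USD 25,000 ceiling, so this disjunct is met. Met.
  (b) The plaintiff resides in Casdale, which is not Zefmere. And the carve-out is inapplicable — the claim is a contract claim, not a property claim. Satisfied.
  (c) The defendant resides in Ravmont, not Zefmere. Not met.
  (d) The claim is a contract claim, not a property claim — that alternative is enough. Met.
  → Not every requirement is met — no jurisdiction.
The Galstead High Bench:
  (a) The corporate defendant(s) are organised in Casdale, not Galstead. Fails.
  (b) The claim is a contract claim, so this disjunct is met. Condition met.
  (c) The claim is a contract claim, not a consumer claim, which satisfies one of the alternatives. Condition met.
  (d) The plaintiff resides in Casdale, which is not Galstead. Met.
  → No jurisdiction.
No court satisfies all of its conditions.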